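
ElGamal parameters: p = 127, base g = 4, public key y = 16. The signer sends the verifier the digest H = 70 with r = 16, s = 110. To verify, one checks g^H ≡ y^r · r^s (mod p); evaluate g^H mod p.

1

Squares mod 127: 4^1≡4, 4^2≡16, 4^4≡2, 4^8≡4, 4^16≡16, 4^32≡2, 4^64≡4
70 = 64 + 4 + 2, so 4^70 ≡ 4·2·16 ≡ 1 (mod 127)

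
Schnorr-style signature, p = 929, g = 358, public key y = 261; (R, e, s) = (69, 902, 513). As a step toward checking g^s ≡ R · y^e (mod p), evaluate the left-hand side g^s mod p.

358^513 mod 929 = 139

139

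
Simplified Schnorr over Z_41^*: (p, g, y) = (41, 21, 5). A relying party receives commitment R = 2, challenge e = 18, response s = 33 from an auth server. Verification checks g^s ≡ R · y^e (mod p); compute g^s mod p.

5

Squares mod 41: 21^1≡21, 21^2≡31, 21^4≡18, 21^8≡37, 21^16≡16, 21^32≡10
33 = 32 + 1, so 21^33 ≡ 10·21 ≡ 5 (mod 41)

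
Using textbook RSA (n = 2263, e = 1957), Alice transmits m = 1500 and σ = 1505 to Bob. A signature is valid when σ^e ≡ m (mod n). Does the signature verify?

Squares mod 2263: σ^1≡1505, σ^2≡2025, σ^4≡69, σ^8≡235, σ^16≡913, σ^32≡785, σ^64≡689, σ^128≡1754, σ^256≡1099, σ^512≡1622, σ^1024≡1278
1957 = 1024 + 512 + 256 + 128 + 32 + 4 + 1, so σ^1957 ≡ 1278·1622·1099·1754·785·69·1505 ≡ 1500 (mod 2263)
σ^1957 mod 2263 = 1500 matches m.

verifies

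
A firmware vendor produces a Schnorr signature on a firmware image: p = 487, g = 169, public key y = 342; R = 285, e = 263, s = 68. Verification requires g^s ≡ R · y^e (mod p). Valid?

g^s mod p:
169^2 = 28561 ≡ 315
169^4 ≡ 315^2 = 99225 ≡ 364
169^8 ≡ 364^2 = 132496 ≡ 32
169^16 ≡ 32^2 = 1024 ≡ 50
169^32 ≡ 50^2 = 2500 ≡ 65
169^64 ≡ 65^2 = 4225 ≡ 329
68 = 64 + 4, so 169^68 ≡ 329·364 ≡ 441 (mod 487)
R · y^e mod p:
342^2 = 116964 ≡ 84
342^4 ≡ 84^2 = 7056 ≡ 238
342^8 ≡ 238^2 = 56644 ≡ 152
342^16 ≡ 152^2 = 23104 ≡ 215
342^32 ≡ 215^2 = 46225 ≡ 447
342^64 ≡ 447^2 = 199809 ≡ 139
342^128 ≡ 139^2 = 19321 ≡ 328
342^256 ≡ 328^2 = 107584 ≡ 444
263 = 256 + 4 + 2 + 1, so 342^263 ≡ 444·238·84·342 ≡ 35 (mod 487)
285·35 = 9975 ≡ 235 (mod 487)
441 ≠ 235; the check fails.

no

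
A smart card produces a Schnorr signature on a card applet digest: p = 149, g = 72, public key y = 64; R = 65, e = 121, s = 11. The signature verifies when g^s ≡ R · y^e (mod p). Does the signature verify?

does not verify

g^s mod p:
72^2 = 5184 ≡ 118
72^4 ≡ 118^2 = 13924 ≡ 67
72^8 ≡ 67^2 = 4489 ≡ 19
11 = 8 + 2 + 1, so 72^11 ≡ 19·118·72 ≡ 57 (mod 149)
R · y^e mod p:
64^2 = 4096 ≡ 73
64^4 ≡ 73^2 = 5329 ≡ 114
64^8 ≡ 114^2 = 12996 ≡ 33
64^16 ≡ 33^2 = 1089 ≡ 46
64^32 ≡ 46^2 = 2116 ≡ 30
64^64 ≡ 30^2 = 900 ≡ 6
121 = 64 + 32 + 16 + 8 + 1, so 64^121 ≡ 6·30·46·33·64 ≡ 124 (mod 149)
65·124 = 8060 ≡ 14 (mod 149)
57 ≠ 14; the check fails.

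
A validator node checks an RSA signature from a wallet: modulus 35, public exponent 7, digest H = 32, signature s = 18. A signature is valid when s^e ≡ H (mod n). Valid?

s^2 ≡ 18^2 = 324 ≡ 9
s^4 ≡ 9^2 = 81 ≡ 11
7 = 4 + 2 + 1, so s^7 ≡ 11·9·18 ≡ 32 (mod 35)
Since 32 equals the digest 32, verification succeeds.

yes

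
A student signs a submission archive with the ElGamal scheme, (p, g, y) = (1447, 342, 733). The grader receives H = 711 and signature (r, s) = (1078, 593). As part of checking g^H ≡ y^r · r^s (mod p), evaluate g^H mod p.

1127

Squares mod 1447: 342^1≡342, 342^2≡1204, 342^4≡1169, 342^8≡593, 342^16≡28, 342^32≡784, 342^64≡1128, 342^128≡471, 342^256≡450, 342^512≡1367
711 = 512 + 128 + 64 + 4 + 2 + 1, so 342^711 ≡ 1367·471·1128·1169·1204·342 ≡ 1127 (mod 1447)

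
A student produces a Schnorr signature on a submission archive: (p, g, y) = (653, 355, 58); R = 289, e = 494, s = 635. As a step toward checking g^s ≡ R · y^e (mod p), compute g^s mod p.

10

355^2 = 126025 ≡ 649
355^4 ≡ 649^2 = 421201 ≡ 16
355^8 ≡ 16^2 = 256
355^16 ≡ 256^2 = 65536 ≡ 236
355^32 ≡ 236^2 = 55696 ≡ 191
355^64 ≡ 191^2 = 36481 ≡ 566
355^128 ≡ 566^2 = 320356 ≡ 386
355^256 ≡ 386^2 = 148996 ≡ 112
355^512 ≡ 112^2 = 12544 ≡ 137
635 = 512 + 64 + 32 + 16 + 8 + 2 + 1, so 355^635 ≡ 137·566·191·236·256·649·355 ≡ 10 (mod 653)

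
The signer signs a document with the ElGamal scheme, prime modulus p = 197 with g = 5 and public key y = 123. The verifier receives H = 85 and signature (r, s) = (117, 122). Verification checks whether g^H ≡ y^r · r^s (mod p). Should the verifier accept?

accept

Left side g^H mod p:
Squares mod 197: 5^1≡5, 5^2≡25, 5^4≡34, 5^8≡171, 5^16≡85, 5^32≡133, 5^64≡156
85 = 64 + 16 + 4 + 1, so 5^85 ≡ 156·85·34·5 ≡ 126 (mod 197)
Right side y^r · r^s mod p:
Squares mod 197: 123^1≡123, 123^2≡157, 123^4≡24, 123^8≡182, 123^16≡28, 123^32≡193, 123^64≡16
117 = 64 + 32 + 16 + 4 + 1, so 123^117 ≡ 16·193·28·24·123 ≡ 57 (mod 197)
Squares mod 197: 117^1≡117, 117^2≡96, 117^4≡154, 117^8≡76, 117^16≡63, 117^32≡29, 117^64≡53
122 = 64 + 32 + 16 + 8 + 2, so 117^122 ≡ 53·29·63·76·96 ≡ 137 (mod 197)
57·137 = 7809 ≡ 126 (mod 197)
126 ≡ 126 (mod 197), so the signature is genuine.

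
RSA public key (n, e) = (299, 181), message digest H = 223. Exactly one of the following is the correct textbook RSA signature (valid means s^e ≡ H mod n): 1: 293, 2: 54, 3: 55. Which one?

Candidate 1: Squares mod 299: 293^1≡293, 293^2≡36, 293^4≡100, 293^8≡133, 293^16≡48, 293^32≡211, 293^64≡269, 293^128≡3; 181 = 128 + 32 + 16 + 4 + 1, so 293^181 ≡ 3·211·48·100·293 ≡ 228 (mod 299)
Candidate 2: Squares mod 299: 54^1≡54, 54^2≡225, 54^4≡94, 54^8≡165, 54^16≡16, 54^32≡256, 54^64≡55, 54^128≡35; 181 = 128 + 32 + 16 + 4 + 1, so 54^181 ≡ 35·256·16·94·54 ≡ 223 (mod 299)
  → matches H = 223
Candidate 3: Squares mod 299: 55^1≡55, 55^2≡35, 55^4≡29, 55^8≡243, 55^16≡146, 55^32≡87, 55^64≡94, 55^128≡165; 181 = 128 + 32 + 16 + 4 + 1, so 55^181 ≡ 165·87·146·29·55 ≡ 146 (mod 299)

2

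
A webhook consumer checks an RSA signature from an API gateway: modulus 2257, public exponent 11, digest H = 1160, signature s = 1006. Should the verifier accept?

reject

s^2 ≡ 1006^2 = 1012036 ≡ 900
s^4 ≡ 900^2 = 810000 ≡ 1994
s^8 ≡ 1994^2 = 3976036 ≡ 1459
11 = 8 + 2 + 1, so s^11 ≡ 1459·900·1006 ≡ 1640 (mod 2257)
1640 ≠ 1160, so verification fails.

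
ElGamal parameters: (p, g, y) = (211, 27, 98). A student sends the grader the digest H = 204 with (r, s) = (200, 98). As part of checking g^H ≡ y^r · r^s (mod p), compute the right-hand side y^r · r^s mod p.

98^2 = 9604 ≡ 109
98^4 ≡ 109^2 = 11881 ≡ 65
98^8 ≡ 65^2 = 4225 ≡ 5
98^16 ≡ 5^2 = 25
98^32 ≡ 25^2 = 625 ≡ 203
98^64 ≡ 203^2 = 41209 ≡ 64
98^128 ≡ 64^2 = 4096 ≡ 87
200 = 128 + 64 + 8, so 98^200 ≡ 87·64·5 ≡ 199 (mod 211)
200^2 = 40000 ≡ 121
200^4 ≡ 121^2 = 14641 ≡ 82
200^8 ≡ 82^2 = 6724 ≡ 183
200^16 ≡ 183^2 = 33489 ≡ 151
200^32 ≡ 151^2 = 22801 ≡ 13
200^64 ≡ 13^2 = 169
98 = 64 + 32 + 2, so 200^98 ≡ 169·13·121 ≡ 188 (mod 211)
y^r · r^s ≡ 199·188 = 37412 ≡ 65 (mod 211)

65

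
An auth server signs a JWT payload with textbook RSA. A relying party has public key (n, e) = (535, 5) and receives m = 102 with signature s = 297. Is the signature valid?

valid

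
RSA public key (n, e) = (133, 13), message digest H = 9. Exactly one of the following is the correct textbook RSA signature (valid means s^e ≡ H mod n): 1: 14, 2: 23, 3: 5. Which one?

2

Candidate 1: Squares mod 133: 14^1≡14, 14^2≡63, 14^4≡112, 14^8≡42; 13 = 8 + 4 + 1, so 14^13 ≡ 42·112·14 ≡ 21 (mod 133)
Candidate 2: Squares mod 133: 23^1≡23, 23^2≡130, 23^4≡9, 23^8≡81; 13 = 8 + 4 + 1, so 23^13 ≡ 81·9·23 ≡ 9 (mod 133)
  → matches H = 9
Candidate 3: Squares mod 133: 5^1≡5, 5^2≡25, 5^4≡93, 5^8≡4; 13 = 8 + 4 + 1, so 5^13 ≡ 4·93·5 ≡ 131 (mod 133)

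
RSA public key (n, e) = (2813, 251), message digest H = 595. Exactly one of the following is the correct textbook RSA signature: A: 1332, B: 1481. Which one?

Candidate A: 1332^2 = 1774224 ≡ 2034; 1332^4 ≡ 2034^2 = 4137156 ≡ 2046; 1332^8 ≡ 2046^2 = 4186116 ≡ 372; 1332^16 ≡ 372^2 = 138384 ≡ 547; 1332^32 ≡ 547^2 = 299209 ≡ 1031; 1332^64 ≡ 1031^2 = 1062961 ≡ 2460; 1332^128 ≡ 2460^2 = 6051600 ≡ 837; 251 = 128 + 64 + 32 + 16 + 8 + 2 + 1, so 1332^251 ≡ 837·2460·1031·547·372·2034·1332 ≡ 2218 (mod 2813)
Candidate B: 1481^2 = 2193361 ≡ 2034; 1481^4 ≡ 2034^2 = 4137156 ≡ 2046; 1481^8 ≡ 2046^2 = 4186116 ≡ 372; 1481^16 ≡ 372^2 = 138384 ≡ 547; 1481^32 ≡ 547^2 = 299209 ≡ 1031; 1481^64 ≡ 1031^2 = 1062961 ≡ 2460; 1481^128 ≡ 2460^2 = 6051600 ≡ 837; 251 = 128 + 64 + 32 + 16 + 8 + 2 + 1, so 1481^251 ≡ 837·2460·1031·547·372·2034·1481 ≡ 595 (mod 2813)
  → matches H = 595

B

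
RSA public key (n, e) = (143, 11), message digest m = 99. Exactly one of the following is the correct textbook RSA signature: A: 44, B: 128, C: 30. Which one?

A

Candidate A: Squares mod 143: 44^1≡44, 44^2≡77, 44^4≡66, 44^8≡66; 11 = 8 + 2 + 1, so 44^11 ≡ 66·77·44 ≡ 99 (mod 143)
  → matches m = 99
Candidate B: Squares mod 143: 128^1≡128, 128^2≡82, 128^4≡3, 128^8≡9; 11 = 8 + 2 + 1, so 128^11 ≡ 9·82·128 ≡ 84 (mod 143)
Candidate C: Squares mod 143: 30^1≡30, 30^2≡42, 30^4≡48, 30^8≡16; 11 = 8 + 2 + 1, so 30^11 ≡ 16·42·30 ≡ 140 (mod 143)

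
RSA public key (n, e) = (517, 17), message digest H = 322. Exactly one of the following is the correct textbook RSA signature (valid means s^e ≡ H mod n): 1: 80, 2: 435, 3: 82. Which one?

Candidate 1: Squares mod 517: 80^1≡80, 80^2≡196, 80^4≡158, 80^8≡148, 80^16≡190; 17 = 16 + 1, so 80^17 ≡ 190·80 ≡ 207 (mod 517)
Candidate 2: Squares mod 517: 435^1≡435, 435^2≡3, 435^4≡9, 435^8≡81, 435^16≡357; 17 = 16 + 1, so 435^17 ≡ 357·435 ≡ 195 (mod 517)
Candidate 3: Squares mod 517: 82^1≡82, 82^2≡3, 82^4≡9, 82^8≡81, 82^16≡357; 17 = 16 + 1, so 82^17 ≡ 357·82 ≡ 322 (mod 517)
  → matches H = 322

3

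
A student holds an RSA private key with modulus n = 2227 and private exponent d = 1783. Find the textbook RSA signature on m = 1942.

Squares mod 2227: m^1≡1942, m^2≡1053, m^4≡1990, m^8≡494, m^16≡1293, m^32≡1599, m^64≡205, m^128≡1939, m^256≡545, m^512≡834, m^1024≡732
1783 = 1024 + 512 + 128 + 64 + 32 + 16 + 4 + 2 + 1, so m^1783 ≡ 732·834·1939·205·1599·1293·1990·1053·1942 ≡ 829 (mod 2227)

829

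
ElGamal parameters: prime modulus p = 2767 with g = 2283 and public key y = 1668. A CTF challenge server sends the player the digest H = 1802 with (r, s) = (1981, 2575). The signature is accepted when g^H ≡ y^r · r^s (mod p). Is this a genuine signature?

genuine

Left side g^H mod p:
2283^2 = 5212089 ≡ 1828
2283^4 ≡ 1828^2 = 3341584 ≡ 1815
2283^8 ≡ 1815^2 = 3294225 ≡ 1495
2283^16 ≡ 1495^2 = 2235025 ≡ 2056
2283^32 ≡ 2056^2 = 4227136 ≡ 1927
2283^64 ≡ 1927^2 = 3713329 ≡ 15
2283^128 ≡ 15^2 = 225
2283^256 ≡ 225^2 = 50625 ≡ 819
2283^512 ≡ 819^2 = 670761 ≡ 1147
2283^1024 ≡ 1147^2 = 1315609 ≡ 1284
1802 = 1024 + 512 + 256 + 8 + 2, so 2283^1802 ≡ 1284·1147·819·1495·1828 ≡ 544 (mod 2767)
Right side y^r · r^s mod p:
1668^2 = 2782224 ≡ 1389
1668^4 ≡ 1389^2 = 1929321 ≡ 722
1668^8 ≡ 722^2 = 521284 ≡ 1088
1668^16 ≡ 1088^2 = 1183744 ≡ 2235
1668^32 ≡ 2235^2 = 4995225 ≡ 790
1668^64 ≡ 790^2 = 624100 ≡ 1525
1668^128 ≡ 1525^2 = 2325625 ≡ 1345
1668^256 ≡ 1345^2 = 1809025 ≡ 2174
1668^512 ≡ 2174^2 = 4726276 ≡ 240
1668^1024 ≡ 240^2 = 57600 ≡ 2260
1981 = 1024 + 512 + 256 + 128 + 32 + 16 + 8 + 4 + 1, so 1668^1981 ≡ 2260·240·2174·1345·790·2235·1088·722·1668 ≡ 333 (mod 2767)
1981^2 = 3924361 ≡ 755
1981^4 ≡ 755^2 = 570025 ≡ 23
1981^8 ≡ 23^2 = 529
1981^16 ≡ 529^2 = 279841 ≡ 374
1981^32 ≡ 374^2 = 139876 ≡ 1526
1981^64 ≡ 1526^2 = 2328676 ≡ 1629
1981^128 ≡ 1629^2 = 2653641 ≡ 88
1981^256 ≡ 88^2 = 7744 ≡ 2210
1981^512 ≡ 2210^2 = 4884100 ≡ 345
1981^1024 ≡ 345^2 = 119025 ≡ 44
1981^2048 ≡ 44^2 = 1936
2575 = 2048 + 512 + 8 + 4 + 2 + 1, so 1981^2575 ≡ 1936·345·529·23·755·1981 ≡ 1489 (mod 2767)
333·1489 = 495837 ≡ 544 (mod 2767)
544 ≡ 544 (mod 2767), so the signature is genuine.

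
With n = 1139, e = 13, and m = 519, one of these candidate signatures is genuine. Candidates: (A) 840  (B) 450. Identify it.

Candidate A: 840^2 = 705600 ≡ 559; 840^4 ≡ 559^2 = 312481 ≡ 395; 840^8 ≡ 395^2 = 156025 ≡ 1121; 13 = 8 + 4 + 1, so 840^13 ≡ 1121·395·840 ≡ 516 (mod 1139)
Candidate B: 450^2 = 202500 ≡ 897; 450^4 ≡ 897^2 = 804609 ≡ 475; 450^8 ≡ 475^2 = 225625 ≡ 103; 13 = 8 + 4 + 1, so 450^13 ≡ 103·475·450 ≡ 519 (mod 1139)
  → matches m = 519

B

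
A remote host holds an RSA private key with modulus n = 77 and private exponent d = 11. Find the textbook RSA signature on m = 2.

46

m^2 ≡ 2^2 = 4
m^4 ≡ 4^2 = 16
m^8 ≡ 16^2 = 256 ≡ 25
11 = 8 + 2 + 1, so m^11 ≡ 25·4·2 ≡ 46 (mod 77)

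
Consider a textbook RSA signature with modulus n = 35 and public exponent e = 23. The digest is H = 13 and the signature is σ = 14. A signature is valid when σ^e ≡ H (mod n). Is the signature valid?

invalid

σ^2 ≡ 14^2 = 196 ≡ 21
σ^4 ≡ 21^2 = 441 ≡ 21
σ^8 ≡ 21^2 = 441 ≡ 21
σ^16 ≡ 21^2 = 441 ≡ 21
23 = 16 + 4 + 2 + 1, so σ^23 ≡ 21·21·21·14 ≡ 14 (mod 35)
σ^23 mod 35 = 14, but H = 13.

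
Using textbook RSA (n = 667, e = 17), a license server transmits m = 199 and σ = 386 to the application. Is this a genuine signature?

forged

σ^2 ≡ 386^2 = 148996 ≡ 255
σ^4 ≡ 255^2 = 65025 ≡ 326
σ^8 ≡ 326^2 = 106276 ≡ 223
σ^16 ≡ 223^2 = 49729 ≡ 371
17 = 16 + 1, so σ^17 ≡ 371·386 ≡ 468 (mod 667)
468 ≠ 199, so verification fails.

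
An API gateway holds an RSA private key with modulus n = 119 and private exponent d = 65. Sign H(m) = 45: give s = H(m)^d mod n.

96

(H(m))^2 ≡ 45^2 = 2025 ≡ 2
(H(m))^4 ≡ 2^2 = 4
(H(m))^8 ≡ 4^2 = 16
(H(m))^16 ≡ 16^2 = 256 ≡ 18
(H(m))^32 ≡ 18^2 = 324 ≡ 86
(H(m))^64 ≡ 86^2 = 7396 ≡ 18
65 = 64 + 1, so (H(m))^65 ≡ 18·45 ≡ 96 (mod 119)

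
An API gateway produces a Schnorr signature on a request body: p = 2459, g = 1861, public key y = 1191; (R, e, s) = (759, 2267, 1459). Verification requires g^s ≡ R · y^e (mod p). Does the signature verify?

does not verify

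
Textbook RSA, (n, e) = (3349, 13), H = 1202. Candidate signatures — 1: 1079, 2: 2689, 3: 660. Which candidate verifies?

Candidate 1: Squares mod 3349: 1079^1≡1079, 1079^2≡2138, 1079^4≡3008, 1079^8≡2415; 13 = 8 + 4 + 1, so 1079^13 ≡ 2415·3008·1079 ≡ 740 (mod 3349)
Candidate 2: Squares mod 3349: 2689^1≡2689, 2689^2≡230, 2689^4≡2665, 2689^8≡2345; 13 = 8 + 4 + 1, so 2689^13 ≡ 2345·2665·2689 ≡ 1202 (mod 3349)
  → matches H = 1202
Candidate 3: Squares mod 3349: 660^1≡660, 660^2≡230, 660^4≡2665, 660^8≡2345; 13 = 8 + 4 + 1, so 660^13 ≡ 2345·2665·660 ≡ 2147 (mod 3349)

2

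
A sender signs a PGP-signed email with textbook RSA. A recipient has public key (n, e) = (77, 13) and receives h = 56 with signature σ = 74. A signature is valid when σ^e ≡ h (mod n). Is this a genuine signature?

forged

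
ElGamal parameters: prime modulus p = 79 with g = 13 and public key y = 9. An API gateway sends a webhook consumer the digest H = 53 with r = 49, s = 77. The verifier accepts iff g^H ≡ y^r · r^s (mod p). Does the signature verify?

does not verify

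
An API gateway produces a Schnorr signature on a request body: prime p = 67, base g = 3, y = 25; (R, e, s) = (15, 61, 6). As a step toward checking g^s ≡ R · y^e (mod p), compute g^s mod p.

59

3^2 = 9
3^4 ≡ 9^2 = 81 ≡ 14
6 = 4 + 2, so 3^6 ≡ 14·9 ≡ 59 (mod 67)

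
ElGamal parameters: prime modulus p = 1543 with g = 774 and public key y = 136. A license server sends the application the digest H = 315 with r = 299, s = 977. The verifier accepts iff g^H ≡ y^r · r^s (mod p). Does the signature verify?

does not verify

Left side g^H mod p:
774^2 = 599076 ≡ 392
774^4 ≡ 392^2 = 153664 ≡ 907
774^8 ≡ 907^2 = 822649 ≡ 230
774^16 ≡ 230^2 = 52900 ≡ 438
774^32 ≡ 438^2 = 191844 ≡ 512
774^64 ≡ 512^2 = 262144 ≡ 1377
774^128 ≡ 1377^2 = 1896129 ≡ 1325
774^256 ≡ 1325^2 = 1755625 ≡ 1234
315 = 256 + 32 + 16 + 8 + 2 + 1, so 774^315 ≡ 1234·512·438·230·392·774 ≡ 189 (mod 1543)
Right side y^r · r^s mod p:
136^2 = 18496 ≡ 1523
136^4 ≡ 1523^2 = 2319529 ≡ 400
136^8 ≡ 400^2 = 160000 ≡ 1071
136^16 ≡ 1071^2 = 1147041 ≡ 592
136^32 ≡ 592^2 = 350464 ≡ 203
136^64 ≡ 203^2 = 41209 ≡ 1091
136^128 ≡ 1091^2 = 1190281 ≡ 628
136^256 ≡ 628^2 = 394384 ≡ 919
299 = 256 + 32 + 8 + 2 + 1, so 136^299 ≡ 919·203·1071·1523·136 ≡ 1457 (mod 1543)
299^2 = 89401 ≡ 1450
299^4 ≡ 1450^2 = 2102500 ≡ 934
299^8 ≡ 934^2 = 872356 ≡ 561
299^16 ≡ 561^2 = 314721 ≡ 1492
299^32 ≡ 1492^2 = 2226064 ≡ 1058
299^64 ≡ 1058^2 = 1119364 ≡ 689
299^128 ≡ 689^2 = 474721 ≡ 1020
299^256 ≡ 1020^2 = 1040400 ≡ 418
299^512 ≡ 418^2 = 174724 ≡ 365
977 = 512 + 256 + 128 + 64 + 16 + 1, so 299^977 ≡ 365·418·1020·689·1492·299 ≡ 1350 (mod 1543)
1457·1350 = 1966950 ≡ 1168 (mod 1543)
189 ≠ 1168, so verification fails.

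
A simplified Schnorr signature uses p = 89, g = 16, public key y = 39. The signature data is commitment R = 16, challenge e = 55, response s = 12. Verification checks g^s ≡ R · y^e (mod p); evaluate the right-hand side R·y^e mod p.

39^55 mod 89 = 1
R · y^e ≡ 16·1 = 16 ≡ 16 (mod 89)

16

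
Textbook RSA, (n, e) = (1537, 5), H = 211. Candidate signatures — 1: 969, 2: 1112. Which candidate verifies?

Candidate 1: Squares mod 1537: 969^1≡969, 969^2≡1391, 969^4≡1335; 5 = 4 + 1, so 969^5 ≡ 1335·969 ≡ 998 (mod 1537)
Candidate 2: Squares mod 1537: 1112^1≡1112, 1112^2≡796, 1112^4≡372; 5 = 4 + 1, so 1112^5 ≡ 372·1112 ≡ 211 (mod 1537)
  → matches H = 211

2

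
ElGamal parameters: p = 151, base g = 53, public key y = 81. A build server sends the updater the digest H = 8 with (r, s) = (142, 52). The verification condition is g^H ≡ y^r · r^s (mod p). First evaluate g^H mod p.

53^2 = 2809 ≡ 91
53^4 ≡ 91^2 = 8281 ≡ 127
53^8 ≡ 127^2 = 16129 ≡ 123

123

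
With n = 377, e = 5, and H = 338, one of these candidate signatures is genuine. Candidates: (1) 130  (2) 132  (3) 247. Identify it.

Candidate 1: Squares mod 377: 130^1≡130, 130^2≡312, 130^4≡78; 5 = 4 + 1, so 130^5 ≡ 78·130 ≡ 338 (mod 377)
  → matches H = 338
Candidate 2: Squares mod 377: 132^1≡132, 132^2≡82, 132^4≡315; 5 = 4 + 1, so 132^5 ≡ 315·132 ≡ 110 (mod 377)
Candidate 3: Squares mod 377: 247^1≡247, 247^2≡312, 247^4≡78; 5 = 4 + 1, so 247^5 ≡ 78·247 ≡ 39 (mod 377)

1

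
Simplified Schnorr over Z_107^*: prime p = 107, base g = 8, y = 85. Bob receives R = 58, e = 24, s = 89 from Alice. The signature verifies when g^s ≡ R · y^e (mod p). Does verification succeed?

passes

g^s mod p:
Squares mod 107: 8^1≡8, 8^2≡64, 8^4≡30, 8^8≡44, 8^16≡10, 8^32≡100, 8^64≡49
89 = 64 + 16 + 8 + 1, so 8^89 ≡ 49·10·44·8 ≡ 103 (mod 107)
R · y^e mod p:
Squares mod 107: 85^1≡85, 85^2≡56, 85^4≡33, 85^8≡19, 85^16≡40
24 = 16 + 8, so 85^24 ≡ 40·19 ≡ 11 (mod 107)
58·11 = 638 ≡ 103 (mod 107)
103 ≡ 103 (mod 107); signature holds.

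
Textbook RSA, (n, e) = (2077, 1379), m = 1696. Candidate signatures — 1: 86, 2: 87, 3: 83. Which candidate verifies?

1

Candidate 1: 86^1379 mod 2077 = 1696
  → matches m = 1696
Candidate 2: 87^1379 mod 2077 = 1090
Candidate 3: 83^1379 mod 2077 = 437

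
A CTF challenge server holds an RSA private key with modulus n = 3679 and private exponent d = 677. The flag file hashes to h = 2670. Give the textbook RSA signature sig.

1305

Squares mod 3679: h^1≡2670, h^2≡2677, h^4≡3316, h^8≡3004, h^16≡3108, h^32≡2289, h^64≡625, h^128≡651, h^256≡716, h^512≡1275
677 = 512 + 128 + 32 + 4 + 1, so h^677 ≡ 1275·651·2289·3316·2670 ≡ 1305 (mod 3679)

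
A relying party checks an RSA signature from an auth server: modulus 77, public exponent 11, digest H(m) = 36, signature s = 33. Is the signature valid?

invalid

s^2 ≡ 33^2 = 1089 ≡ 11
s^4 ≡ 11^2 = 121 ≡ 44
s^8 ≡ 44^2 = 1936 ≡ 11
11 = 8 + 2 + 1, so s^11 ≡ 11·11·33 ≡ 66 (mod 77)
s^11 mod 77 = 66, but H(m) = 36.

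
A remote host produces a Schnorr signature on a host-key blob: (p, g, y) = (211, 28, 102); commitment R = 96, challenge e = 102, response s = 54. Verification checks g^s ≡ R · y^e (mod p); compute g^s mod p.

25

28^2 = 784 ≡ 151
28^4 ≡ 151^2 = 22801 ≡ 13
28^8 ≡ 13^2 = 169
28^16 ≡ 169^2 = 28561 ≡ 76
28^32 ≡ 76^2 = 5776 ≡ 79
54 = 32 + 16 + 4 + 2, so 28^54 ≡ 79·76·13·151 ≡ 25 (mod 211)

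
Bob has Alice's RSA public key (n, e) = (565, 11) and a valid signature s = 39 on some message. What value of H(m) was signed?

294

Squares mod 565: s^1≡39, s^2≡391, s^4≡331, s^8≡516
11 = 8 + 2 + 1, so s^11 ≡ 516·391·39 ≡ 294 (mod 565)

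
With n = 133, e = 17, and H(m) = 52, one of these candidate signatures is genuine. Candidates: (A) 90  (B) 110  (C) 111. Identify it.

Candidate A: Squares mod 133: 90^1≡90, 90^2≡120, 90^4≡36, 90^8≡99, 90^16≡92; 17 = 16 + 1, so 90^17 ≡ 92·90 ≡ 34 (mod 133)
Candidate B: Squares mod 133: 110^1≡110, 110^2≡130, 110^4≡9, 110^8≡81, 110^16≡44; 17 = 16 + 1, so 110^17 ≡ 44·110 ≡ 52 (mod 133)
  → matches H(m) = 52
Candidate C: Squares mod 133: 111^1≡111, 111^2≡85, 111^4≡43, 111^8≡120, 111^16≡36; 17 = 16 + 1, so 111^17 ≡ 36·111 ≡ 6 (mod 133)

B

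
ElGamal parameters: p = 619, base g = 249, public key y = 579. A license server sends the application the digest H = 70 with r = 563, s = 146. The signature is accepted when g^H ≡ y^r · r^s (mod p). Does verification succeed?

Left side g^H mod p:
249^2 = 62001 ≡ 101
249^4 ≡ 101^2 = 10201 ≡ 297
249^8 ≡ 297^2 = 88209 ≡ 311
249^16 ≡ 311^2 = 96721 ≡ 157
249^32 ≡ 157^2 = 24649 ≡ 508
249^64 ≡ 508^2 = 258064 ≡ 560
70 = 64 + 4 + 2, so 249^70 ≡ 560·297·101 ≡ 517 (mod 619)
Right side y^r · r^s mod p:
579^2 = 335241 ≡ 362
579^4 ≡ 362^2 = 131044 ≡ 435
579^8 ≡ 435^2 = 189225 ≡ 430
579^16 ≡ 430^2 = 184900 ≡ 438
579^32 ≡ 438^2 = 191844 ≡ 573
579^64 ≡ 573^2 = 328329 ≡ 259
579^128 ≡ 259^2 = 67081 ≡ 229
579^256 ≡ 229^2 = 52441 ≡ 445
579^512 ≡ 445^2 = 198025 ≡ 564
563 = 512 + 32 + 16 + 2 + 1, so 579^563 ≡ 564·573·438·362·579 ≡ 598 (mod 619)
563^2 = 316969 ≡ 41
563^4 ≡ 41^2 = 1681 ≡ 443
563^8 ≡ 443^2 = 196249 ≡ 26
563^16 ≡ 26^2 = 676 ≡ 57
563^32 ≡ 57^2 = 3249 ≡ 154
563^64 ≡ 154^2 = 23716 ≡ 194
563^128 ≡ 194^2 = 37636 ≡ 496
146 = 128 + 16 + 2, so 563^146 ≡ 496·57·41 ≡ 384 (mod 619)
598·384 = 229632 ≡ 602 (mod 619)
517 ≠ 602, so verification fails.

fails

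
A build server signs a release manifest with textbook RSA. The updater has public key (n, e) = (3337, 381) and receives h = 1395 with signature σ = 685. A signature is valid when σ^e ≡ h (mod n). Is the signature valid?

Squares mod 3337: σ^1≡685, σ^2≡2045, σ^4≡764, σ^8≡3058, σ^16≡1090, σ^32≡128, σ^64≡3036, σ^128≡502, σ^256≡1729
381 = 256 + 64 + 32 + 16 + 8 + 4 + 1, so σ^381 ≡ 1729·3036·128·1090·3058·764·685 ≡ 1395 (mod 3337)
Since 1395 equals the digest 1395, verification succeeds.

valid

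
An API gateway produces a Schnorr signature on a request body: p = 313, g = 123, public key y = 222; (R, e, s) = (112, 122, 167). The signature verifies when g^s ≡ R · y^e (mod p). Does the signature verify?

does not verify

g^s mod p:
123^2 = 15129 ≡ 105
123^4 ≡ 105^2 = 11025 ≡ 70
123^8 ≡ 70^2 = 4900 ≡ 205
123^16 ≡ 205^2 = 42025 ≡ 83
123^32 ≡ 83^2 = 6889 ≡ 3
123^64 ≡ 3^2 = 9
123^128 ≡ 9^2 = 81
167 = 128 + 32 + 4 + 2 + 1, so 123^167 ≡ 81·3·70·105·123 ≡ 92 (mod 313)
R · y^e mod p:
222^2 = 49284 ≡ 143
222^4 ≡ 143^2 = 20449 ≡ 104
222^8 ≡ 104^2 = 10816 ≡ 174
222^16 ≡ 174^2 = 30276 ≡ 228
222^32 ≡ 228^2 = 51984 ≡ 26
222^64 ≡ 26^2 = 676 ≡ 50
122 = 64 + 32 + 16 + 8 + 2, so 222^122 ≡ 50·26·228·174·143 ≡ 173 (mod 313)
112·173 = 19376 ≡ 283 (mod 313)
92 ≠ 283; the check fails.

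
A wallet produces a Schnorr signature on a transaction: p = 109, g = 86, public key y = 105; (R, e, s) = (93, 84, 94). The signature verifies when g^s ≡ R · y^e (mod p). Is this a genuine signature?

forged

g^s mod p:
Squares mod 109: 86^1≡86, 86^2≡93, 86^4≡38, 86^8≡27, 86^16≡75, 86^32≡66, 86^64≡105
94 = 64 + 16 + 8 + 4 + 2, so 86^94 ≡ 105·75·27·38·93 ≡ 71 (mod 109)
R · y^e mod p:
Squares mod 109: 105^1≡105, 105^2≡16, 105^4≡38, 105^8≡27, 105^16≡75, 105^32≡66, 105^64≡105
84 = 64 + 16 + 4, so 105^84 ≡ 105·75·38 ≡ 45 (mod 109)
93·45 = 4185 ≡ 43 (mod 109)
71 ≠ 43; the check fails.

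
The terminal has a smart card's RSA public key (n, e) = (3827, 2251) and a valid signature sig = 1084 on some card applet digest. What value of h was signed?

Squares mod 3827: sig^1≡1084, sig^2≡167, sig^4≡1100, sig^8≡668, sig^16≡2292, sig^32≡2620, sig^64≡2589, sig^128≡1844, sig^256≡1960, sig^512≡3119, sig^1024≡3754, sig^2048≡1502
2251 = 2048 + 128 + 64 + 8 + 2 + 1, so sig^2251 ≡ 1502·1844·2589·668·167·1084 ≡ 2734 (mod 3827)

2734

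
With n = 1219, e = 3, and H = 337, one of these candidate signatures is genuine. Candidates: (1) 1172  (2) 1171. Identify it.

Candidate 1: Squares mod 1219: 1172^1≡1172, 1172^2≡990; 3 = 2 + 1, so 1172^3 ≡ 990·1172 ≡ 1011 (mod 1219)
Candidate 2: Squares mod 1219: 1171^1≡1171, 1171^2≡1085; 3 = 2 + 1, so 1171^3 ≡ 1085·1171 ≡ 337 (mod 1219)
  → matches H = 337

2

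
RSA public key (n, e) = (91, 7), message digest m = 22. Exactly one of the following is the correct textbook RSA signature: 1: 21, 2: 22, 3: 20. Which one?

Candidate 1: Squares mod 91: 21^1≡21, 21^2≡77, 21^4≡14; 7 = 4 + 2 + 1, so 21^7 ≡ 14·77·21 ≡ 70 (mod 91)
Candidate 2: Squares mod 91: 22^1≡22, 22^2≡29, 22^4≡22; 7 = 4 + 2 + 1, so 22^7 ≡ 22·29·22 ≡ 22 (mod 91)
  → matches m = 22
Candidate 3: Squares mod 91: 20^1≡20, 20^2≡36, 20^4≡22; 7 = 4 + 2 + 1, so 20^7 ≡ 22·36·20 ≡ 6 (mod 91)

2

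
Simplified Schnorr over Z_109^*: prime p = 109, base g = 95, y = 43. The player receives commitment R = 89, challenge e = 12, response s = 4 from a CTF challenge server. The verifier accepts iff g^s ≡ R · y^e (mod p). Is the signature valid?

valid

g^s mod p:
Squares mod 109: 95^1≡95, 95^2≡87, 95^4≡48
95^4 ≡ 48 (mod 109)
R · y^e mod p:
Squares mod 109: 43^1≡43, 43^2≡105, 43^4≡16, 43^8≡38
12 = 8 + 4, so 43^12 ≡ 38·16 ≡ 63 (mod 109)
89·63 = 5607 ≡ 48 (mod 109)
48 ≡ 48 (mod 109); signature holds.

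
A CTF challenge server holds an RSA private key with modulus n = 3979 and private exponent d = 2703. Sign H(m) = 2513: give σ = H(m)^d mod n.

(H(m))^2 ≡ 2513^2 = 6315169 ≡ 496
(H(m))^4 ≡ 496^2 = 246016 ≡ 3297
(H(m))^8 ≡ 3297^2 = 10870209 ≡ 3560
(H(m))^16 ≡ 3560^2 = 12673600 ≡ 485
(H(m))^32 ≡ 485^2 = 235225 ≡ 464
(H(m))^64 ≡ 464^2 = 215296 ≡ 430
(H(m))^128 ≡ 430^2 = 184900 ≡ 1866
(H(m))^256 ≡ 1866^2 = 3481956 ≡ 331
(H(m))^512 ≡ 331^2 = 109561 ≡ 2128
(H(m))^1024 ≡ 2128^2 = 4528384 ≡ 282
(H(m))^2048 ≡ 282^2 = 79524 ≡ 3923
2703 = 2048 + 512 + 128 + 8 + 4 + 2 + 1, so (H(m))^2703 ≡ 3923·2128·1866·3560·3297·496·2513 ≡ 3859 (mod 3979)

3859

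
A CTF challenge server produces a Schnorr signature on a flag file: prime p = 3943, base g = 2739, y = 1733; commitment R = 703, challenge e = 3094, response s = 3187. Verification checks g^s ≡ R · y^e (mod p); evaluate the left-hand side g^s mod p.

254

2739^2 = 7502121 ≡ 2535
2739^4 ≡ 2535^2 = 6426225 ≡ 3078
2739^8 ≡ 3078^2 = 9474084 ≡ 2998
2739^16 ≡ 2998^2 = 8988004 ≡ 1907
2739^32 ≡ 1907^2 = 3636649 ≡ 1203
2739^64 ≡ 1203^2 = 1447209 ≡ 128
2739^128 ≡ 128^2 = 16384 ≡ 612
2739^256 ≡ 612^2 = 374544 ≡ 3902
2739^512 ≡ 3902^2 = 15225604 ≡ 1681
2739^1024 ≡ 1681^2 = 2825761 ≡ 2573
2739^2048 ≡ 2573^2 = 6620329 ≡ 32
3187 = 2048 + 1024 + 64 + 32 + 16 + 2 + 1, so 2739^3187 ≡ 32·2573·128·1203·1907·2535·2739 ≡ 254 (mod 3943)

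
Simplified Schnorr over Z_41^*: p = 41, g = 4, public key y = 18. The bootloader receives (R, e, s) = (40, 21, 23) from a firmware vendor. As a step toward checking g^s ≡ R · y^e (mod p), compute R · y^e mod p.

23

Squares mod 41: 18^1≡18, 18^2≡37, 18^4≡16, 18^8≡10, 18^16≡18
21 = 16 + 4 + 1, so 18^21 ≡ 18·16·18 ≡ 18 (mod 41)
R · y^e ≡ 40·18 = 720 ≡ 23 (mod 41)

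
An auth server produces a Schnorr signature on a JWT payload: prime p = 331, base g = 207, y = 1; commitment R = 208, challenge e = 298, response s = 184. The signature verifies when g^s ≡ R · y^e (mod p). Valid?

g^s mod p:
Squares mod 331: 207^1≡207, 207^2≡150, 207^4≡323, 207^8≡64, 207^16≡124, 207^32≡150, 207^64≡323, 207^128≡64
184 = 128 + 32 + 16 + 8, so 207^184 ≡ 64·150·124·64 ≡ 323 (mod 331)
R · y^e mod p:
Squares mod 331: 1^1≡1, 1^2≡1, 1^4≡1, 1^8≡1, 1^16≡1, 1^32≡1, 1^64≡1, 1^128≡1, 1^256≡1
298 = 256 + 32 + 8 + 2, so 1^298 ≡ 1·1·1·1 ≡ 1 (mod 331)
208·1 = 208 ≡ 208 (mod 331)
323 ≠ 208; the check fails.

no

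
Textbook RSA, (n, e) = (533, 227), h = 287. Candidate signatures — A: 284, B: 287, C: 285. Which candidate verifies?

B

Candidate A: Squares mod 533: 284^1≡284, 284^2≡173, 284^4≡81, 284^8≡165, 284^16≡42, 284^32≡165, 284^64≡42, 284^128≡165; 227 = 128 + 64 + 32 + 2 + 1, so 284^227 ≡ 165·42·165·173·284 ≡ 383 (mod 533)
Candidate B: Squares mod 533: 287^1≡287, 287^2≡287, 287^4≡287, 287^8≡287, 287^16≡287, 287^32≡287, 287^64≡287, 287^128≡287; 227 = 128 + 64 + 32 + 2 + 1, so 287^227 ≡ 287·287·287·287·287 ≡ 287 (mod 533)
  → matches h = 287
Candidate C: Squares mod 533: 285^1≡285, 285^2≡209, 285^4≡508, 285^8≡92, 285^16≡469, 285^32≡365, 285^64≡508, 285^128≡92; 227 = 128 + 64 + 32 + 2 + 1, so 285^227 ≡ 92·508·365·209·285 ≡ 77 (mod 533)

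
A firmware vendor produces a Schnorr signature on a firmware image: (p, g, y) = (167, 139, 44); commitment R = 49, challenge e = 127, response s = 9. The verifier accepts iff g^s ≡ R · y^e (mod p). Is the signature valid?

g^s mod p:
139^9 mod 167 = 134
R · y^e mod p:
44^127 mod 167 = 65
49·65 = 3185 ≡ 12 (mod 167)
134 ≠ 12; the check fails.

invalid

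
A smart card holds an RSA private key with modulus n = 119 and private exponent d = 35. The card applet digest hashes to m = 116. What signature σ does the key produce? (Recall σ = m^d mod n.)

58

m^2 ≡ 116^2 = 13456 ≡ 9
m^4 ≡ 9^2 = 81
m^8 ≡ 81^2 = 6561 ≡ 16
m^16 ≡ 16^2 = 256 ≡ 18
m^32 ≡ 18^2 = 324 ≡ 86
35 = 32 + 2 + 1, so m^35 ≡ 86·9·116 ≡ 58 (mod 119)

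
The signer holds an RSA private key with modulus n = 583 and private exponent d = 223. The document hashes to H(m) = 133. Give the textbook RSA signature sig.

(H(m))^2 ≡ 133^2 = 17689 ≡ 199
(H(m))^4 ≡ 199^2 = 39601 ≡ 540
(H(m))^8 ≡ 540^2 = 291600 ≡ 100
(H(m))^16 ≡ 100^2 = 10000 ≡ 89
(H(m))^32 ≡ 89^2 = 7921 ≡ 342
(H(m))^64 ≡ 342^2 = 116964 ≡ 364
(H(m))^128 ≡ 364^2 = 132496 ≡ 155
223 = 128 + 64 + 16 + 8 + 4 + 2 + 1, so (H(m))^223 ≡ 155·364·89·100·540·199·133 ≡ 496 (mod 583)

496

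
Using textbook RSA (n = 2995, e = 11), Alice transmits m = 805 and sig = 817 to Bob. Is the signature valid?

Squares mod 2995: sig^1≡817, sig^2≡2599, sig^4≡1076, sig^8≡1706
11 = 8 + 2 + 1, so sig^11 ≡ 1706·2599·817 ≡ 2958 (mod 2995)
The recovered value 2958 does not match the digest 805.

invalid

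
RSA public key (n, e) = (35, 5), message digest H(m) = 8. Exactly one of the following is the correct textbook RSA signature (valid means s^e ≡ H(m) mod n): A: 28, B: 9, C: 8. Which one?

C

Candidate A: Squares mod 35: 28^1≡28, 28^2≡14, 28^4≡21; 5 = 4 + 1, so 28^5 ≡ 21·28 ≡ 28 (mod 35)
Candidate B: Squares mod 35: 9^1≡9, 9^2≡11, 9^4≡16; 5 = 4 + 1, so 9^5 ≡ 16·9 ≡ 4 (mod 35)
Candidate C: Squares mod 35: 8^1≡8, 8^2≡29, 8^4≡1; 5 = 4 + 1, so 8^5 ≡ 1·8 ≡ 8 (mod 35)
  → matches H(m) = 8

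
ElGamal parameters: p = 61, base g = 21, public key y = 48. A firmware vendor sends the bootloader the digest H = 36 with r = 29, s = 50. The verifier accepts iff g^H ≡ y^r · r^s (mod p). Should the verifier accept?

Left side g^H mod p:
Squares mod 61: 21^1≡21, 21^2≡14, 21^4≡13, 21^8≡47, 21^16≡13, 21^32≡47
36 = 32 + 4, so 21^36 ≡ 47·13 ≡ 1 (mod 61)
Right side y^r · r^s mod p:
Squares mod 61: 48^1≡48, 48^2≡47, 48^4≡13, 48^8≡47, 48^16≡13
29 = 16 + 8 + 4 + 1, so 48^29 ≡ 13·47·13·48 ≡ 14 (mod 61)
Squares mod 61: 29^1≡29, 29^2≡48, 29^4≡47, 29^8≡13, 29^16≡47, 29^32≡13
50 = 32 + 16 + 2, so 29^50 ≡ 13·47·48 ≡ 48 (mod 61)
14·48 = 672 ≡ 1 (mod 61)
1 ≡ 1 (mod 61), so the signature is genuine.

accept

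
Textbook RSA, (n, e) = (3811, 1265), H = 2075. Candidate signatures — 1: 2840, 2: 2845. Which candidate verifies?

1

Candidate 1: Squares mod 3811: 2840^1≡2840, 2840^2≡1524, 2840^4≡1677, 2840^8≡3622, 2840^16≡1422, 2840^32≡2254, 2840^64≡453, 2840^128≡3226, 2840^256≡3046, 2840^512≡2142, 2840^1024≡3531; 1265 = 1024 + 128 + 64 + 32 + 16 + 1, so 2840^1265 ≡ 3531·3226·453·2254·1422·2840 ≡ 2075 (mod 3811)
  → matches H = 2075
Candidate 2: Squares mod 3811: 2845^1≡2845, 2845^2≡3272, 2845^4≡885, 2845^8≡1970, 2845^16≡1302, 2845^32≡3120, 2845^64≡1106, 2845^128≡3716, 2845^256≡1403, 2845^512≡1933, 2845^1024≡1709; 1265 = 1024 + 128 + 64 + 32 + 16 + 1, so 2845^1265 ≡ 1709·3716·1106·3120·1302·2845 ≡ 1270 (mod 3811)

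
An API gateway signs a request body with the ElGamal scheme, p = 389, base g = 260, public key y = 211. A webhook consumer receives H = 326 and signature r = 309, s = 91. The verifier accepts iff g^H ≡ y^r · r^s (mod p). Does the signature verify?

verifies

Left side g^H mod p:
260^2 = 67600 ≡ 303
260^4 ≡ 303^2 = 91809 ≡ 5
260^8 ≡ 5^2 = 25
260^16 ≡ 25^2 = 625 ≡ 236
260^32 ≡ 236^2 = 55696 ≡ 69
260^64 ≡ 69^2 = 4761 ≡ 93
260^128 ≡ 93^2 = 8649 ≡ 91
260^256 ≡ 91^2 = 8281 ≡ 112
326 = 256 + 64 + 4 + 2, so 260^326 ≡ 112·93·5·303 ≡ 66 (mod 389)
Right side y^r · r^s mod p:
211^2 = 44521 ≡ 175
211^4 ≡ 175^2 = 30625 ≡ 283
211^8 ≡ 283^2 = 80089 ≡ 344
211^16 ≡ 344^2 = 118336 ≡ 80
211^32 ≡ 80^2 = 6400 ≡ 176
211^64 ≡ 176^2 = 30976 ≡ 245
211^128 ≡ 245^2 = 60025 ≡ 119
211^256 ≡ 119^2 = 14161 ≡ 157
309 = 256 + 32 + 16 + 4 + 1, so 211^309 ≡ 157·176·80·283·211 ≡ 4 (mod 389)
309^2 = 95481 ≡ 176
309^4 ≡ 176^2 = 30976 ≡ 245
309^8 ≡ 245^2 = 60025 ≡ 119
309^16 ≡ 119^2 = 14161 ≡ 157
309^32 ≡ 157^2 = 24649 ≡ 142
309^64 ≡ 142^2 = 20164 ≡ 325
91 = 64 + 16 + 8 + 2 + 1, so 309^91 ≡ 325·157·119·176·309 ≡ 211 (mod 389)
4·211 = 844 ≡ 66 (mod 389)
66 ≡ 66 (mod 389), so the signature is genuine.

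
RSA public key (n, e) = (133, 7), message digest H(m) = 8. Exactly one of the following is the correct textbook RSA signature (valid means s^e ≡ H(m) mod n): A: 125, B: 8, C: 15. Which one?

B

Candidate A: Squares mod 133: 125^1≡125, 125^2≡64, 125^4≡106; 7 = 4 + 2 + 1, so 125^7 ≡ 106·64·125 ≡ 125 (mod 133)
Candidate B: Squares mod 133: 8^1≡8, 8^2≡64, 8^4≡106; 7 = 4 + 2 + 1, so 8^7 ≡ 106·64·8 ≡ 8 (mod 133)
  → matches H(m) = 8
Candidate C: Squares mod 133: 15^1≡15, 15^2≡92, 15^4≡85; 7 = 4 + 2 + 1, so 15^7 ≡ 85·92·15 ≡ 127 (mod 133)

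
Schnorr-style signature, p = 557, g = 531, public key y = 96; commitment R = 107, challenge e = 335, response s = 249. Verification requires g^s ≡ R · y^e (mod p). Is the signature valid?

g^s mod p:
531^2 = 281961 ≡ 119
531^4 ≡ 119^2 = 14161 ≡ 236
531^8 ≡ 236^2 = 55696 ≡ 553
531^16 ≡ 553^2 = 305809 ≡ 16
531^32 ≡ 16^2 = 256
531^64 ≡ 256^2 = 65536 ≡ 367
531^128 ≡ 367^2 = 134689 ≡ 452
249 = 128 + 64 + 32 + 16 + 8 + 1, so 531^249 ≡ 452·367·256·16·553·531 ≡ 88 (mod 557)
R · y^e mod p:
96^2 = 9216 ≡ 304
96^4 ≡ 304^2 = 92416 ≡ 511
96^8 ≡ 511^2 = 261121 ≡ 445
96^16 ≡ 445^2 = 198025 ≡ 290
96^32 ≡ 290^2 = 84100 ≡ 550
96^64 ≡ 550^2 = 302500 ≡ 49
96^128 ≡ 49^2 = 2401 ≡ 173
96^256 ≡ 173^2 = 29929 ≡ 408
335 = 256 + 64 + 8 + 4 + 2 + 1, so 96^335 ≡ 408·49·445·511·304·96 ≡ 515 (mod 557)
107·515 = 55105 ≡ 519 (mod 557)
88 ≠ 519; the check fails.

invalid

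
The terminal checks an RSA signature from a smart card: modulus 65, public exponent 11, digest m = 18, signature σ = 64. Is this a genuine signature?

Squares mod 65: σ^1≡64, σ^2≡1, σ^4≡1, σ^8≡1
11 = 8 + 2 + 1, so σ^11 ≡ 1·1·64 ≡ 64 (mod 65)
The recovered value 64 does not match the digest 18.

forged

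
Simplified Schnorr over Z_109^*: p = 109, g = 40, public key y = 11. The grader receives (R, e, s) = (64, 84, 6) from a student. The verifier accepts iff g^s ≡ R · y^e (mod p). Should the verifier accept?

accept

g^s mod p:
Squares mod 109: 40^1≡40, 40^2≡74, 40^4≡26
6 = 4 + 2, so 40^6 ≡ 26·74 ≡ 71 (mod 109)
R · y^e mod p:
Squares mod 109: 11^1≡11, 11^2≡12, 11^4≡35, 11^8≡26, 11^16≡22, 11^32≡48, 11^64≡15
84 = 64 + 16 + 4, so 11^84 ≡ 15·22·35 ≡ 105 (mod 109)
64·105 = 6720 ≡ 71 (mod 109)
71 ≡ 71 (mod 109); signature holds.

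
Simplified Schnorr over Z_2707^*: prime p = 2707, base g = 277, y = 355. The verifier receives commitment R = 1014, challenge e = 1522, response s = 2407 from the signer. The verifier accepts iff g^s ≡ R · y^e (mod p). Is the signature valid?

g^s mod p:
277^2407 mod 2707 = 1969
R · y^e mod p:
355^1522 mod 2707 = 656
1014·656 = 665184 ≡ 1969 (mod 2707)
1969 ≡ 1969 (mod 2707); signature holds.

valid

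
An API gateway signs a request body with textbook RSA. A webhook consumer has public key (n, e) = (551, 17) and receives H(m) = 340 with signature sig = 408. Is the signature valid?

sig^2 ≡ 408^2 = 166464 ≡ 62
sig^4 ≡ 62^2 = 3844 ≡ 538
sig^8 ≡ 538^2 = 289444 ≡ 169
sig^16 ≡ 169^2 = 28561 ≡ 460
17 = 16 + 1, so sig^17 ≡ 460·408 ≡ 340 (mod 551)
sig^17 mod 551 = 340 matches H(m).

valid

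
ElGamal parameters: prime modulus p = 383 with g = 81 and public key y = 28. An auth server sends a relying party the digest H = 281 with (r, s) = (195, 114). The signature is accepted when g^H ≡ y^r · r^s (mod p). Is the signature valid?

invalid

Left side g^H mod p:
Squares mod 383: 81^1≡81, 81^2≡50, 81^4≡202, 81^8≡206, 81^16≡306, 81^32≡184, 81^64≡152, 81^128≡124, 81^256≡56
281 = 256 + 16 + 8 + 1, so 81^281 ≡ 56·306·206·81 ≡ 348 (mod 383)
Right side y^r · r^s mod p:
Squares mod 383: 28^1≡28, 28^2≡18, 28^4≡324, 28^8≡34, 28^16≡7, 28^32≡49, 28^64≡103, 28^128≡268
195 = 128 + 64 + 2 + 1, so 28^195 ≡ 268·103·18·28 ≡ 324 (mod 383)
Squares mod 383: 195^1≡195, 195^2≡108, 195^4≡174, 195^8≡19, 195^16≡361, 195^32≡101, 195^64≡243
114 = 64 + 32 + 16 + 2, so 195^114 ≡ 243·101·361·108 ≡ 263 (mod 383)
324·263 = 85212 ≡ 186 (mod 383)
348 ≠ 186, so verification fails.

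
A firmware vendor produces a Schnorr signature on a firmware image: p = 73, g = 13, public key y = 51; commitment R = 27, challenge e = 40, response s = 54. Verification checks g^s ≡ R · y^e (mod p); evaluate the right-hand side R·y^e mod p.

Squares mod 73: 51^1≡51, 51^2≡46, 51^4≡72, 51^8≡1, 51^16≡1, 51^32≡1
40 = 32 + 8, so 51^40 ≡ 1·1 ≡ 1 (mod 73)
R · y^e ≡ 27·1 = 27 ≡ 27 (mod 73)

27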